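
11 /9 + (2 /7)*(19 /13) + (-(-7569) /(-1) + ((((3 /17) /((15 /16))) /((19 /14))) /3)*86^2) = -9556953628 /1322685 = -7225.42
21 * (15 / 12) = 105 / 4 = 26.25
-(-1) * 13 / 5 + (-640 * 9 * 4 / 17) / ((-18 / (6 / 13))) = 37.35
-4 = -4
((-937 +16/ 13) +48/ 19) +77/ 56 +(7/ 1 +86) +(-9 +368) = -948219/ 1976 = -479.87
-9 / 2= -4.50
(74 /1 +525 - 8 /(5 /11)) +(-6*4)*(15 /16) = 5589 /10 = 558.90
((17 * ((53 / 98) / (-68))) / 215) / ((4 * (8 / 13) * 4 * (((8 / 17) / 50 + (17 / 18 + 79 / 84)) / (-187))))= 98564895 / 15633352448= 0.01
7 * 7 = 49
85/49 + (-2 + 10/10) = 0.73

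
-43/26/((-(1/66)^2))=93654/13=7204.15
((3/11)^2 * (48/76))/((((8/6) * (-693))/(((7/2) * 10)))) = -45/25289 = -0.00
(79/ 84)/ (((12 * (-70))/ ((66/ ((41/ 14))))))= -0.03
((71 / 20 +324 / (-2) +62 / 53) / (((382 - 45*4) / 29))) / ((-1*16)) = 4834793 / 3425920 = 1.41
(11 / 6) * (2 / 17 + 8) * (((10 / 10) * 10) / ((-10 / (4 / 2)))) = -506 / 17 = -29.76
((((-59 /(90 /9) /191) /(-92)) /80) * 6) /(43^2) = 0.00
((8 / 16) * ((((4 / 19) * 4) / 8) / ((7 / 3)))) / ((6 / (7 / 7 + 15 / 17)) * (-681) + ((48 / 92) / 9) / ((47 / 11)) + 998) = -155664 / 8092744765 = -0.00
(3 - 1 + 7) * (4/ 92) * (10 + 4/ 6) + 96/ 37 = 5760/ 851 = 6.77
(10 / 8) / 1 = 5 / 4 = 1.25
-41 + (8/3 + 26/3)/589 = -72413/1767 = -40.98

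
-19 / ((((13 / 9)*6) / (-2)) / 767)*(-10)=-33630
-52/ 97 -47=-4611/ 97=-47.54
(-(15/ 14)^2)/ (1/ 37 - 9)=8325/ 65072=0.13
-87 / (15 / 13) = -377 / 5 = -75.40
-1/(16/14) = -7/8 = -0.88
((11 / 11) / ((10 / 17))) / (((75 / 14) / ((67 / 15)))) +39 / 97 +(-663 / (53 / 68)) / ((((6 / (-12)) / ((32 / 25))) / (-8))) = -503734033532 / 28918125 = -17419.32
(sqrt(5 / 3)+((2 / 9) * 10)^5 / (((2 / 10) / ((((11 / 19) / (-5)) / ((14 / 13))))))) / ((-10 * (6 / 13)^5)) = 132.94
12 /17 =0.71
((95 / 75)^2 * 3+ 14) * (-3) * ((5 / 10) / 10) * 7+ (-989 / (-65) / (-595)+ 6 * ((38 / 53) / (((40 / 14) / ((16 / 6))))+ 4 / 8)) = -523286147 / 40995500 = -12.76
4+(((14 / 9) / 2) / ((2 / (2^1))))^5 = 253003 / 59049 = 4.28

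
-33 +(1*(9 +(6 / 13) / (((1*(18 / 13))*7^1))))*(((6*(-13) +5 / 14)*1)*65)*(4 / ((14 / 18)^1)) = -80558019 / 343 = -234863.03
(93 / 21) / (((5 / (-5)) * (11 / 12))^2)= 4464 / 847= 5.27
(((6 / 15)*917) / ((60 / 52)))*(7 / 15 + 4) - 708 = 711.92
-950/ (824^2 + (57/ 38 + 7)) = -1900/ 1357969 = -0.00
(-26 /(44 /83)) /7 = -1079 /154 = -7.01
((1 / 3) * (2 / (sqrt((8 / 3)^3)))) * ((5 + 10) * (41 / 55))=1.71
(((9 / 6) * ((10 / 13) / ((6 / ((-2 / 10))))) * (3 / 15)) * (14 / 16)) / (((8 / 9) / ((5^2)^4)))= -4921875 / 1664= -2957.86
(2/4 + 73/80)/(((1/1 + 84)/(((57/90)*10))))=2147/20400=0.11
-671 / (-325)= 671 / 325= 2.06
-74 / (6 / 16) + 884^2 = 2343776 / 3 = 781258.67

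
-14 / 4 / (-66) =7 / 132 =0.05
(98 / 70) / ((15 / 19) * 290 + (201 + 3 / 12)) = 532 / 163475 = 0.00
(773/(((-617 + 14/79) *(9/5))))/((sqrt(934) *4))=-0.01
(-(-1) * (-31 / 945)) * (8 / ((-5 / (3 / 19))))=248 / 29925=0.01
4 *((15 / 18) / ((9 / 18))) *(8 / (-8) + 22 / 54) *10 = -3200 / 81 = -39.51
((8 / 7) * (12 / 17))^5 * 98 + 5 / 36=589503397027 / 17532394236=33.62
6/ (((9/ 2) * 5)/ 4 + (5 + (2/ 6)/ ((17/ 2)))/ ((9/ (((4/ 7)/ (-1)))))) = 154224/ 136361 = 1.13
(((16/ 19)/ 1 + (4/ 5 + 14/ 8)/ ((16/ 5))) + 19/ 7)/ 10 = 7411/ 17024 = 0.44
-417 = -417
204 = 204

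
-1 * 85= -85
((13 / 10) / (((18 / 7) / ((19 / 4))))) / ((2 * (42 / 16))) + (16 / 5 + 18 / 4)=8.16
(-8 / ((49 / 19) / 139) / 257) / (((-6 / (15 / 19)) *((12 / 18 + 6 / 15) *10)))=2085 / 100744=0.02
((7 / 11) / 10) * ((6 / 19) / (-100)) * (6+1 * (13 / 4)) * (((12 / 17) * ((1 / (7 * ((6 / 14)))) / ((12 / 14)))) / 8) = -1813 / 28424000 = -0.00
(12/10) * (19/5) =114/25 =4.56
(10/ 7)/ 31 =10/ 217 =0.05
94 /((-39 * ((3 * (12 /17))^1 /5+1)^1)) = -7990 /4719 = -1.69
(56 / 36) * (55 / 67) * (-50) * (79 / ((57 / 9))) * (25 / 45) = -15207500 / 34371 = -442.45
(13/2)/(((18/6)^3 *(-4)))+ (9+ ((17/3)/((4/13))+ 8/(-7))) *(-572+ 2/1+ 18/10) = -112862021/7560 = -14928.84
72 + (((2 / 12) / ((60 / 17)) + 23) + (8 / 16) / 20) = 17113 / 180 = 95.07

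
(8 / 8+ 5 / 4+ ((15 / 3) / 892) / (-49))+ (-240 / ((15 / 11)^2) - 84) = -69107849 / 327810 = -210.82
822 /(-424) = -411 /212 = -1.94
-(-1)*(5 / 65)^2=1 / 169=0.01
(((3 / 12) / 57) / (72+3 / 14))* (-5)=-35 / 115254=-0.00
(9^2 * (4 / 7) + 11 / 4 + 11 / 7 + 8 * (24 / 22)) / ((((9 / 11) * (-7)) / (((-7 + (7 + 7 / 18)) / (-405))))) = 3655 / 367416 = 0.01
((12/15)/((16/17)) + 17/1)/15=119/100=1.19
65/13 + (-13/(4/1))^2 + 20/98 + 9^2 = 75865/784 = 96.77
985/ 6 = 164.17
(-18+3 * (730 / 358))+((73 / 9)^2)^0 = -1948 / 179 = -10.88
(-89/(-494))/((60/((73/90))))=6497/2667600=0.00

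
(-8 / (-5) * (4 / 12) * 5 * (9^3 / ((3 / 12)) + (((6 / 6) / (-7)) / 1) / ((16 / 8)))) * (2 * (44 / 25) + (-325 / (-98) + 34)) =8168600654 / 25725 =317535.50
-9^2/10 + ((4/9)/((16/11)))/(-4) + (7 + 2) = 593/720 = 0.82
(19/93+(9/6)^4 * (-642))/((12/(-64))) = 4835882/279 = 17332.91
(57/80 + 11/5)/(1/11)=2563/80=32.04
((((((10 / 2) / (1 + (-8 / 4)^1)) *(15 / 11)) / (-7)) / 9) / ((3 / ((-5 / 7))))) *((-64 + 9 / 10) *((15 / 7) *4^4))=10096000 / 11319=891.95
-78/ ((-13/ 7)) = 42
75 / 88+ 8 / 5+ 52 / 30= 1105 / 264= 4.19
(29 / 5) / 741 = 29 / 3705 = 0.01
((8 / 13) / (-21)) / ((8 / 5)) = -5 / 273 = -0.02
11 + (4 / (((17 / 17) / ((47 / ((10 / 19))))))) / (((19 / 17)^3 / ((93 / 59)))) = 44120891 / 106495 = 414.30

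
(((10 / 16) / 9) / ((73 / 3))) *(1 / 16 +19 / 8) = 65 / 9344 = 0.01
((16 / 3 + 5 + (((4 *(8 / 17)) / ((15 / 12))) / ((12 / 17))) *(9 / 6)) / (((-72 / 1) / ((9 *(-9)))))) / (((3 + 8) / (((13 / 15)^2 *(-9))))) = -102921 / 11000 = -9.36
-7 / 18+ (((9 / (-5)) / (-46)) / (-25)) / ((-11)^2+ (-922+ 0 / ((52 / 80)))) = -895558 / 2302875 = -0.39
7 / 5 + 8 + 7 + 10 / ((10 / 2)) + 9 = 137 / 5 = 27.40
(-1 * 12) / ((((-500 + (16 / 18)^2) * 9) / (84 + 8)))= 2484 / 10109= 0.25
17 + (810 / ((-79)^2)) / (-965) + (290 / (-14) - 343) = -2923354185 / 8431591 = -346.71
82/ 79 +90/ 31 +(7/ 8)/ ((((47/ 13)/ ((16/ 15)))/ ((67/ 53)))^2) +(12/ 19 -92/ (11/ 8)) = -44458756657702856/ 714603344427225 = -62.21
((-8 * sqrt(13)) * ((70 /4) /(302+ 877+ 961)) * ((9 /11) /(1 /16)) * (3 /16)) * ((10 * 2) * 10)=-37800 * sqrt(13) /1177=-115.79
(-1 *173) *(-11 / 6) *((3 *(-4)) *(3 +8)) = -41866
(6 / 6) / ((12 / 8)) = 2 / 3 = 0.67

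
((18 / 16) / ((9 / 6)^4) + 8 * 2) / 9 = 146 / 81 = 1.80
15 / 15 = 1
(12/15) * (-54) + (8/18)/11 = -21364/495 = -43.16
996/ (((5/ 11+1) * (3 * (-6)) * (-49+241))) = -913/ 4608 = -0.20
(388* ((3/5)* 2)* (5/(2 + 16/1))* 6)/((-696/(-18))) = 582/29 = 20.07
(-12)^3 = -1728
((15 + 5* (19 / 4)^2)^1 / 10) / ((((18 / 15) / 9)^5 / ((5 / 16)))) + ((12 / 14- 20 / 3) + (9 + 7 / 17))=554414179199 / 5849088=94786.43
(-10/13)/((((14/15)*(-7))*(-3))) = -25/637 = -0.04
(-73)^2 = 5329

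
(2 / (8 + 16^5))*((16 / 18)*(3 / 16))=1 / 3145752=0.00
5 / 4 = 1.25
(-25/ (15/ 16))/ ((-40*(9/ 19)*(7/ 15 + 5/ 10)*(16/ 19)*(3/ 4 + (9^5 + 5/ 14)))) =12635/ 431538183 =0.00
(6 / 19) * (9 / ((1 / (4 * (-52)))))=-591.16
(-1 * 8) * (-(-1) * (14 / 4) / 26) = -14 / 13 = -1.08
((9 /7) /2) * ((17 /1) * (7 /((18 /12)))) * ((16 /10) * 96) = 39168 /5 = 7833.60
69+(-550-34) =-515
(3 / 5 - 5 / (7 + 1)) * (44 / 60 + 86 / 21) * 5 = -169 / 280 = -0.60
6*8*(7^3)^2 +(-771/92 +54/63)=3636761043/644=5647144.48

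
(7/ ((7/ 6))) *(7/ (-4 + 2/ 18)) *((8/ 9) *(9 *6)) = -2592/ 5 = -518.40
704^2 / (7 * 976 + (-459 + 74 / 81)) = 40144896 / 516287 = 77.76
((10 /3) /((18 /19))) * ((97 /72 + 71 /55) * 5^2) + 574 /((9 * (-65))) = 321187301 /1389960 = 231.08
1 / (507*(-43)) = -1 / 21801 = -0.00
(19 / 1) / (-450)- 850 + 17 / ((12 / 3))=-761213 / 900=-845.79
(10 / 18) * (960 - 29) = 517.22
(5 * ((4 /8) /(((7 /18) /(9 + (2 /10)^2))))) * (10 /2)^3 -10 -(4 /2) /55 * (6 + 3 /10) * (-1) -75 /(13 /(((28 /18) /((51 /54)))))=3082209461 /425425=7245.01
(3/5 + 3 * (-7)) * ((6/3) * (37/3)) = -2516/5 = -503.20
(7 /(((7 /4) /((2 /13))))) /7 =8 /91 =0.09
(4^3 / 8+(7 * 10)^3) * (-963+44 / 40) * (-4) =6598787904 / 5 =1319757580.80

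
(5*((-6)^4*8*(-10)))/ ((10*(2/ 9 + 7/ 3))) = -466560/ 23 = -20285.22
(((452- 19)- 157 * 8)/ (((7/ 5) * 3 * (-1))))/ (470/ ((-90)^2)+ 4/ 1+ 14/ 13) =14443650/ 378497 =38.16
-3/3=-1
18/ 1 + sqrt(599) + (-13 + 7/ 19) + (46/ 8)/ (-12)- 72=-61205/ 912 + sqrt(599)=-42.64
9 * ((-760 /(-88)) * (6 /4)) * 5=12825 /22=582.95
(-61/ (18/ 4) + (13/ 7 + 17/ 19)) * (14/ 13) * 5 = -129320/ 2223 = -58.17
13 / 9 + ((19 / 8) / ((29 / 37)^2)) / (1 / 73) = 17176691 / 60552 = 283.67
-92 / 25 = -3.68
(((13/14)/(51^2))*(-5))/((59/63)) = -65/34102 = -0.00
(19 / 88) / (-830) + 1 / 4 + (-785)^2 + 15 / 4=45009366141 / 73040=616229.00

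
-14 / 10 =-7 / 5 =-1.40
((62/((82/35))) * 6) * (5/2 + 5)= 48825/41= 1190.85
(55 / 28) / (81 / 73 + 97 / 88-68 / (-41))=3621530 / 7135807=0.51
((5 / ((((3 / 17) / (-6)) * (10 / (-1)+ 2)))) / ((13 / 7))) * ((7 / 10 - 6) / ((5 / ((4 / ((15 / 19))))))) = -119833 / 1950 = -61.45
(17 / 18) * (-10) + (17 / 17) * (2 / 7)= -577 / 63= -9.16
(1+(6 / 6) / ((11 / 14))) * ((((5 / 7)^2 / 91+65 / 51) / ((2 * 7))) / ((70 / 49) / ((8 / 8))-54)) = -0.00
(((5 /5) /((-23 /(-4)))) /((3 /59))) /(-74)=-118 /2553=-0.05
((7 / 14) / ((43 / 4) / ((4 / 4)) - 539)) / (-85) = 2 / 179605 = 0.00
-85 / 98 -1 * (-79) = 7657 / 98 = 78.13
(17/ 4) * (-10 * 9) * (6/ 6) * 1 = -765/ 2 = -382.50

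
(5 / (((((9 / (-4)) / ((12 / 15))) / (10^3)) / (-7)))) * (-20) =-2240000 / 9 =-248888.89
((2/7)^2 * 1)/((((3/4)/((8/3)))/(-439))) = -56192/441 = -127.42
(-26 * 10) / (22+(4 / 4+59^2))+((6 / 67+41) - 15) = 1526893 / 58692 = 26.02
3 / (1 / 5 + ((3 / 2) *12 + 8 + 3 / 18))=90 / 791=0.11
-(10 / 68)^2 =-0.02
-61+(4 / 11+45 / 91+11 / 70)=-600447 / 10010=-59.98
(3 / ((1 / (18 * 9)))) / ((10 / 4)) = 972 / 5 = 194.40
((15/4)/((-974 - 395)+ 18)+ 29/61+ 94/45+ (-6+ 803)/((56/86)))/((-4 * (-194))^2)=4548564829/2233166685120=0.00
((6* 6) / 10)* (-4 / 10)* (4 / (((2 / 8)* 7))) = -576 / 175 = -3.29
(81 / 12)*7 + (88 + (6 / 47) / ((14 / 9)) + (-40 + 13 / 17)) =2149877 / 22372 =96.10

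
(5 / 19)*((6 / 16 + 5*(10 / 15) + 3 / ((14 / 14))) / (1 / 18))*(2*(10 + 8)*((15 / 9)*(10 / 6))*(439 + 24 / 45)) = 1396675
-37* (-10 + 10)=0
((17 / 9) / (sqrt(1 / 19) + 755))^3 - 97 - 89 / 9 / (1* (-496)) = -96.98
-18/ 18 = -1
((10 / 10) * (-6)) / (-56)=3 / 28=0.11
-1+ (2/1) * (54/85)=23/85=0.27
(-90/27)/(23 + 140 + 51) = -5/321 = -0.02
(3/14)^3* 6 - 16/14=-1487/1372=-1.08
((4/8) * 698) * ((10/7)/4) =1745/14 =124.64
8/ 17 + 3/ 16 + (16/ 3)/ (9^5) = 31713665/ 48183984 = 0.66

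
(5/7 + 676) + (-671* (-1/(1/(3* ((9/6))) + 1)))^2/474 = 1451715/1106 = 1312.58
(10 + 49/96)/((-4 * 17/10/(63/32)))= -105945/34816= -3.04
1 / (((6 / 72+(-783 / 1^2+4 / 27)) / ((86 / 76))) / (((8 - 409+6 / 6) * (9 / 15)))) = 557280 / 1606241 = 0.35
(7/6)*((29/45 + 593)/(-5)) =-93499/675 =-138.52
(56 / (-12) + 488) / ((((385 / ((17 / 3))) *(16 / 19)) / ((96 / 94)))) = 93670 / 10857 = 8.63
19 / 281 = 0.07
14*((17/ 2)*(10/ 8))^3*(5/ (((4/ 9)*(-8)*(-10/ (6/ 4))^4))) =-25071039/ 2097152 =-11.95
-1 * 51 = -51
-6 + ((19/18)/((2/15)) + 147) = 1787/12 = 148.92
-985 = -985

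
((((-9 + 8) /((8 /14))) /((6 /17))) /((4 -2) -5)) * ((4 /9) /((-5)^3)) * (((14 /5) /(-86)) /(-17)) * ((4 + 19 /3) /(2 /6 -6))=1519 /74013750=0.00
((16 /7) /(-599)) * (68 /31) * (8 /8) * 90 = -97920 /129983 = -0.75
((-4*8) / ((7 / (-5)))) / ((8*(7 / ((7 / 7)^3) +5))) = 0.24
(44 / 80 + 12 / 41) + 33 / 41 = 1351 / 820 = 1.65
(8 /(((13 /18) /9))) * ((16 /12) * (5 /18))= 480 /13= 36.92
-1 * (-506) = 506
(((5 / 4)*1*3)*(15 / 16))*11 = 2475 / 64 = 38.67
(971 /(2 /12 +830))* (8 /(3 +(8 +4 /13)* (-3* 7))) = -201968 /3700883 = -0.05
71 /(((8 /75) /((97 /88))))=516525 /704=733.70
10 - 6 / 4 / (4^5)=20477 / 2048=10.00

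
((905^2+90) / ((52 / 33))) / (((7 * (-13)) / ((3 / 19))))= -901.95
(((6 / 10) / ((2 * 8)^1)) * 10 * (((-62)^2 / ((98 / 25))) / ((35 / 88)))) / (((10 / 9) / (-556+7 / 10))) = -462075.98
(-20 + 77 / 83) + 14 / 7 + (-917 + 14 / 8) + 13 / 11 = -3400525 / 3652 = -931.14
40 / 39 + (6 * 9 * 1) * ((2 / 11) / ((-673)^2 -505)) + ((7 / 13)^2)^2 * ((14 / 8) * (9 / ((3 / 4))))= 99178634393 / 35534625126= 2.79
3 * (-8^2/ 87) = -64/ 29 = -2.21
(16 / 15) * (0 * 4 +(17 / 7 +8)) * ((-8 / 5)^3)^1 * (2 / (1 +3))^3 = -74752 / 13125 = -5.70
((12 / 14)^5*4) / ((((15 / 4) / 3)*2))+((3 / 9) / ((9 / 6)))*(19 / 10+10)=511981 / 151263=3.38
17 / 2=8.50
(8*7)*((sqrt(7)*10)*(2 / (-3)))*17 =-19040*sqrt(7) / 3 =-16791.70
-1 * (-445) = 445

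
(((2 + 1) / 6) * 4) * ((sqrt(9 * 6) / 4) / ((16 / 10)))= 15 * sqrt(6) / 16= 2.30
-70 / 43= -1.63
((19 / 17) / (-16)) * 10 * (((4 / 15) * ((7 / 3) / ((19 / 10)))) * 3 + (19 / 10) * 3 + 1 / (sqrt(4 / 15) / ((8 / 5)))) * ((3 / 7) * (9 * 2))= -34281 / 952 - 513 * sqrt(15) / 119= -52.71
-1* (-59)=59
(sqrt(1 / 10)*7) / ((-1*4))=-7*sqrt(10) / 40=-0.55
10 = 10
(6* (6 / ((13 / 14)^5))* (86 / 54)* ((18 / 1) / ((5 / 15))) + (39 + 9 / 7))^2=20474652.06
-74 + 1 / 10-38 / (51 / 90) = -23963 / 170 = -140.96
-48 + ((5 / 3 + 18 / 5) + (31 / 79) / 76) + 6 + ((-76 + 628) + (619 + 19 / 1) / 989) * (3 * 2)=3279.14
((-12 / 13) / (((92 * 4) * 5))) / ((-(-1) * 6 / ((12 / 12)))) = -1 / 11960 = -0.00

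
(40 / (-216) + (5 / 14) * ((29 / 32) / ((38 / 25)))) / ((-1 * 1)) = -12755 / 459648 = -0.03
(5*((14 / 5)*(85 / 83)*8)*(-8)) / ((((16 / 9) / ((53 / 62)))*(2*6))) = -94605 / 2573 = -36.77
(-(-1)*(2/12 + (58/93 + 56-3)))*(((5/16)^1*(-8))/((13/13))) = -16675/124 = -134.48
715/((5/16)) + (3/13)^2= 386681/169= 2288.05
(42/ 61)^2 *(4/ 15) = 2352/ 18605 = 0.13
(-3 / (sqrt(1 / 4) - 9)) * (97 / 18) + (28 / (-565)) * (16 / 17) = 53461 / 28815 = 1.86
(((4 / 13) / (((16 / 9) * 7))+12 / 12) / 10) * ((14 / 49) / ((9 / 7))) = 373 / 16380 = 0.02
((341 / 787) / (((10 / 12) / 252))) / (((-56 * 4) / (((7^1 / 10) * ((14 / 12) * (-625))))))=3759525 / 12592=298.56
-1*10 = -10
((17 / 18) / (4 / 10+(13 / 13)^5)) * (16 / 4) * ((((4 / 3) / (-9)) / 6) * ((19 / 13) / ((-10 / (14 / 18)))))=646 / 85293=0.01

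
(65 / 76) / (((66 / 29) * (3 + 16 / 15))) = 9425 / 101992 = 0.09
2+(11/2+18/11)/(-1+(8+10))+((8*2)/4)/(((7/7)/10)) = 15865/374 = 42.42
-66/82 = -33/41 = -0.80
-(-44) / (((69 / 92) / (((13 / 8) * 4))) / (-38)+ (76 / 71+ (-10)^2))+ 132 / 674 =1508073094 / 2389220475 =0.63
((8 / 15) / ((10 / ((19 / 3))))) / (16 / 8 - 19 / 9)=-76 / 25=-3.04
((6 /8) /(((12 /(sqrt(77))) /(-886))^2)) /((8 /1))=15111173 /384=39352.01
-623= -623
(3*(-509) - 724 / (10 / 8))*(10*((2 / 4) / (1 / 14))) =-147434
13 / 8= 1.62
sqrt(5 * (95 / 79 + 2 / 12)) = sqrt(1538130) / 474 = 2.62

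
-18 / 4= -9 / 2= -4.50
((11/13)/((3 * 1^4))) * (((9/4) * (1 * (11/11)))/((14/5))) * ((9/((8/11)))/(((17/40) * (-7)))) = -81675/86632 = -0.94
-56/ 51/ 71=-56/ 3621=-0.02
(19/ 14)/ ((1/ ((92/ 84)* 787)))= 343919/ 294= 1169.79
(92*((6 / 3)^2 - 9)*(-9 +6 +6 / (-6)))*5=9200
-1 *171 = -171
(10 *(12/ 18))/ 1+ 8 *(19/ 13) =716/ 39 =18.36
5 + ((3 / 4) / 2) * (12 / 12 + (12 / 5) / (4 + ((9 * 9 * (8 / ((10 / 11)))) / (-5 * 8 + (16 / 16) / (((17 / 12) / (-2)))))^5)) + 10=608938798649270811 / 39605777056405256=15.37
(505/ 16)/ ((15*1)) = 101/ 48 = 2.10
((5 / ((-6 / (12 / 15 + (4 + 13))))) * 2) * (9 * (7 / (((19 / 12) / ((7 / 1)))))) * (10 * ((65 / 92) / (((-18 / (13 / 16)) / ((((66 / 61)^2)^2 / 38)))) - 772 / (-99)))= -1629408927720071645 / 2529164392106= -644247.93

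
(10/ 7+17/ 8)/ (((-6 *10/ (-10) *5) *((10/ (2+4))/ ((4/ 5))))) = 199/ 3500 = 0.06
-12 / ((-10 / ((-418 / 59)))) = -2508 / 295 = -8.50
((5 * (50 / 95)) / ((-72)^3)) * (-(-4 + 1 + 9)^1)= 25 / 590976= 0.00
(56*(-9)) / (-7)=72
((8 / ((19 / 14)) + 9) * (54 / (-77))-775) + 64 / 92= -784.75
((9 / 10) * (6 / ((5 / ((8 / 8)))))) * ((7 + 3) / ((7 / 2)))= 108 / 35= 3.09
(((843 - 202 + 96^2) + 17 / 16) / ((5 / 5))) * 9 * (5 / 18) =788645 / 32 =24645.16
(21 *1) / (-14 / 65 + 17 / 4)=5460 / 1049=5.20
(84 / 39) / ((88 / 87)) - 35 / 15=-175 / 858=-0.20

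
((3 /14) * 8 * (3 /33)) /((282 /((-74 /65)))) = -148 /235235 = -0.00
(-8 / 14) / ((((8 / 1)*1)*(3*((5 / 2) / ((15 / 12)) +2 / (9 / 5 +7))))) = -11 / 1029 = -0.01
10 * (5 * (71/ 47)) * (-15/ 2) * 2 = -53250/ 47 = -1132.98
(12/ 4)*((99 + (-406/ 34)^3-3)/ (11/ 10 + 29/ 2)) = -39468895/ 127738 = -308.98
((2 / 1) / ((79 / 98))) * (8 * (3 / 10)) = 2352 / 395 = 5.95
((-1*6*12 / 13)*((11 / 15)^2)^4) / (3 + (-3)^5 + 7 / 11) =18863581528 / 9747242578125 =0.00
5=5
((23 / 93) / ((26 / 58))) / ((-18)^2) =667 / 391716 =0.00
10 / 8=5 / 4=1.25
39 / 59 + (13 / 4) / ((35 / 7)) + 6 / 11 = 24097 / 12980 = 1.86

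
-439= -439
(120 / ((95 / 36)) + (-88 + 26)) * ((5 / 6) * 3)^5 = -490625 / 304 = -1613.90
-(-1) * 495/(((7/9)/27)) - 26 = 120103/7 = 17157.57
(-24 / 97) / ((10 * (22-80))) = 0.00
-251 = -251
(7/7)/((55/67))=67/55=1.22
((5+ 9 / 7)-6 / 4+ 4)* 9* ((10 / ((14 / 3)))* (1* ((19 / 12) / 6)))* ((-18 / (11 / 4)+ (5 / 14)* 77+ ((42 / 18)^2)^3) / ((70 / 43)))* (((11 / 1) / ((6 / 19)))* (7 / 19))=97956851459 / 1524096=64272.10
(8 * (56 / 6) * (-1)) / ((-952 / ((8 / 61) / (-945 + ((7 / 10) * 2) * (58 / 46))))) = -460 / 42182049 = -0.00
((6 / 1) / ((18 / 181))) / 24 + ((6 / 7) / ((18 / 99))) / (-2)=79 / 504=0.16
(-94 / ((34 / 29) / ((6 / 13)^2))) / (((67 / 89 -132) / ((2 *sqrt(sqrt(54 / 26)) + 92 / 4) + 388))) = 53.80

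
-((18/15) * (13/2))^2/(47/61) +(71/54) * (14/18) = -77.94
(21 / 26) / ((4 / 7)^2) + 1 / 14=7411 / 2912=2.54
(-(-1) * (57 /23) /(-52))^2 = 0.00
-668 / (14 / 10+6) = -3340 / 37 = -90.27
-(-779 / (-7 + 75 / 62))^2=-2332696804 / 128881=-18099.62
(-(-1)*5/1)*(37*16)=2960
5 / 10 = 1 / 2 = 0.50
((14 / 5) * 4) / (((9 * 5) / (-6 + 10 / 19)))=-5824 / 4275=-1.36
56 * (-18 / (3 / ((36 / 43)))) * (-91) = 25598.51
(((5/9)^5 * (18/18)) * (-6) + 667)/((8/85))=1115396435/157464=7083.50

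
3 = 3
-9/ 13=-0.69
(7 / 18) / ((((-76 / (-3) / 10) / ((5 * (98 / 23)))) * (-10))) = -1715 / 5244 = -0.33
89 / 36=2.47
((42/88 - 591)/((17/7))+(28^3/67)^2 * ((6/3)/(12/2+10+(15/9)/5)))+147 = 43814346723/3357772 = 13048.64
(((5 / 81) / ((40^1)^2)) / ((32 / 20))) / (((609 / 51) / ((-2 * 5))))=-85 / 4209408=-0.00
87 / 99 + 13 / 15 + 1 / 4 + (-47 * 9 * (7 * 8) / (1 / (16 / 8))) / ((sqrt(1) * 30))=-69397 / 44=-1577.20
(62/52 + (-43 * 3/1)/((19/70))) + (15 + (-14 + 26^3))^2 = 152621524735/494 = 308950454.93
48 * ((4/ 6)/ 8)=4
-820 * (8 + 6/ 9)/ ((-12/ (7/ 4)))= 18655/ 18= 1036.39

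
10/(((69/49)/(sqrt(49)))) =3430/69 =49.71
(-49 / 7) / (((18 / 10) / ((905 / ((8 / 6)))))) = -31675 / 12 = -2639.58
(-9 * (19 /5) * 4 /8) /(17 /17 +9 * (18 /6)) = -171 /280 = -0.61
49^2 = 2401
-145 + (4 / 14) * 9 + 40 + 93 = -66 / 7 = -9.43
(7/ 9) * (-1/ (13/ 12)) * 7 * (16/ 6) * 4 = -6272/ 117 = -53.61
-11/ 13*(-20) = 220/ 13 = 16.92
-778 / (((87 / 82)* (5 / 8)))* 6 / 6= -510368 / 435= -1173.26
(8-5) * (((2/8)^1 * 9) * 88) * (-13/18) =-429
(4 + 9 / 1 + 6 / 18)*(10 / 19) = 400 / 57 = 7.02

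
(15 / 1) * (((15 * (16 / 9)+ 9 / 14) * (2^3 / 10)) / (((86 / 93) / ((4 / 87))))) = 142228 / 8729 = 16.29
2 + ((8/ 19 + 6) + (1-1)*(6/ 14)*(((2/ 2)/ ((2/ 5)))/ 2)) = 160/ 19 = 8.42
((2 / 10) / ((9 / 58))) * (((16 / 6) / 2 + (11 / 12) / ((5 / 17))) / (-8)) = -2581 / 3600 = -0.72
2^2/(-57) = -4/57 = -0.07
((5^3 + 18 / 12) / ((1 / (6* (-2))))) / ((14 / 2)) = -1518 / 7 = -216.86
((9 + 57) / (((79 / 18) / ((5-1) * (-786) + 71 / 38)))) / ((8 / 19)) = -35462097 / 316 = -112221.83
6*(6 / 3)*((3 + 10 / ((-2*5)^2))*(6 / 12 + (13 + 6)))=3627 / 5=725.40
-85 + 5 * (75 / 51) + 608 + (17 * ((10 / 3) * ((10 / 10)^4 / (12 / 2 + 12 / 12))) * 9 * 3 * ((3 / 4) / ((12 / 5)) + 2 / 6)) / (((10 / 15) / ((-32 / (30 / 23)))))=-555059 / 119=-4664.36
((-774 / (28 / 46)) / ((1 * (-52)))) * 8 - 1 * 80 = 10522 / 91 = 115.63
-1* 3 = -3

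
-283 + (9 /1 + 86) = -188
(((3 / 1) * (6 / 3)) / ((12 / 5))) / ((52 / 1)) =5 / 104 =0.05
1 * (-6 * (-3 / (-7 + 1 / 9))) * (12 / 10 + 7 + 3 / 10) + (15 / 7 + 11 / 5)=-17.87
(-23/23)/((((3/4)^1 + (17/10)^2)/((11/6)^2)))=-3025/3276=-0.92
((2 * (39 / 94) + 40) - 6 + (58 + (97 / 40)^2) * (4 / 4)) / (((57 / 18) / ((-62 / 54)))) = -76704571 / 2143200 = -35.79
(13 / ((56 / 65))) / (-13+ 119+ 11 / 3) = 2535 / 18424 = 0.14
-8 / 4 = -2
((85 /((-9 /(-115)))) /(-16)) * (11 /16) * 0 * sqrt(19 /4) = 0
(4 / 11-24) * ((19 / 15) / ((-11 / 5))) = 4940 / 363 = 13.61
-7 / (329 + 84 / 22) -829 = -433578 / 523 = -829.02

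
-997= -997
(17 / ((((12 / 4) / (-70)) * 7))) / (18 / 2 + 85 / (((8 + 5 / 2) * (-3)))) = -3570 / 397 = -8.99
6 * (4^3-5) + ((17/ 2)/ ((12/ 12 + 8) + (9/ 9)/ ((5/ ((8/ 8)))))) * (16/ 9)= 73618/ 207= 355.64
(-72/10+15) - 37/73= 2662/365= 7.29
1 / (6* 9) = 1 / 54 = 0.02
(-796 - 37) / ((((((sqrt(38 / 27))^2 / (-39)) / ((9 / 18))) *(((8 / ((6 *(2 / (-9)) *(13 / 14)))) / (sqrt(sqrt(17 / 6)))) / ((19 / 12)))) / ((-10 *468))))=35294805 *17^(1 / 4) *6^(3 / 4) / 16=17171825.73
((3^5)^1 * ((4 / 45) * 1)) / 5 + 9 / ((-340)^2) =499401 / 115600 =4.32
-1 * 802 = -802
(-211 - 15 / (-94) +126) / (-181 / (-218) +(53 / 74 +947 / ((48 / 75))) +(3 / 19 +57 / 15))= -0.06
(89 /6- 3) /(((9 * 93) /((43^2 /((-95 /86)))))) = -5644997 /238545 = -23.66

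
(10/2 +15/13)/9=80/117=0.68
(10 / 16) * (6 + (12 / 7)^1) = 135 / 28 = 4.82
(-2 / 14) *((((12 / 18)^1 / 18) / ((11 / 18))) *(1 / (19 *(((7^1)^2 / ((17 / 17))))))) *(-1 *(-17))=-34 / 215061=-0.00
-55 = -55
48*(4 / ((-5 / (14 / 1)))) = -2688 / 5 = -537.60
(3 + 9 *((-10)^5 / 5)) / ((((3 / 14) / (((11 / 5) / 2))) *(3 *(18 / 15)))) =-4619923 / 18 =-256662.39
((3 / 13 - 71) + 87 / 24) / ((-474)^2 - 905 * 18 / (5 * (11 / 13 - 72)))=-6459275 / 21618236016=-0.00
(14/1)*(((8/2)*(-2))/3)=-112/3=-37.33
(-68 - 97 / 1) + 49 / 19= -3086 / 19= -162.42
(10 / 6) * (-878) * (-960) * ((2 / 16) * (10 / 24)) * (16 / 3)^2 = 56192000 / 27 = 2081185.19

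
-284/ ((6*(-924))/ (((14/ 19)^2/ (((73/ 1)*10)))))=497/ 13044735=0.00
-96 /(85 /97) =-9312 /85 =-109.55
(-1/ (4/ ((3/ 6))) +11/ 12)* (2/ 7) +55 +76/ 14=5095/ 84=60.65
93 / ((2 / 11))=1023 / 2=511.50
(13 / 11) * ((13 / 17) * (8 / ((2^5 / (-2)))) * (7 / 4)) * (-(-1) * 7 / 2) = -8281 / 2992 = -2.77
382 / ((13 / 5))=1910 / 13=146.92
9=9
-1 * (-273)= 273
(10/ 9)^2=100/ 81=1.23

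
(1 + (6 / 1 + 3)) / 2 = 5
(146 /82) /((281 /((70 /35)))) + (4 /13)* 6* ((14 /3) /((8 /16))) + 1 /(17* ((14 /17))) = 36306201 /2096822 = 17.31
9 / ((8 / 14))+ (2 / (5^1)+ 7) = 463 / 20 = 23.15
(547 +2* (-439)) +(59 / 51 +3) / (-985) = -16627997 / 50235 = -331.00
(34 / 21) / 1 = 34 / 21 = 1.62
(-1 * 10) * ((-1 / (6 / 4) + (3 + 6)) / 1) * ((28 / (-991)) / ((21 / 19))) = 2.13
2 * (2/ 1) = 4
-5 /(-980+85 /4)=4 /767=0.01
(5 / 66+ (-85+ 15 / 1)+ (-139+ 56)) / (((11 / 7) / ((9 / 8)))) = -211953 / 1936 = -109.48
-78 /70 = -1.11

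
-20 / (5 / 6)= -24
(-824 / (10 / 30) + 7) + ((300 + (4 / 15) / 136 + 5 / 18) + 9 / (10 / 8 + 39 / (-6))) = -11601257 / 5355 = -2166.43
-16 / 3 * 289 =-4624 / 3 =-1541.33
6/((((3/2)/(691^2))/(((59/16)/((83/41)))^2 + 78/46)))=97103247774599/10140608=9575683.01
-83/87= -0.95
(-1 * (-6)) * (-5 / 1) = -30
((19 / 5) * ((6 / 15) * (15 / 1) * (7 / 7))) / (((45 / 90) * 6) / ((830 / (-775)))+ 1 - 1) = -8.14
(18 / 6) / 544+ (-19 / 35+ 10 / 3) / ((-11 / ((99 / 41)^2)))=-47162919 / 32006240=-1.47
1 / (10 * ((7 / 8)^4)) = 2048 / 12005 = 0.17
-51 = -51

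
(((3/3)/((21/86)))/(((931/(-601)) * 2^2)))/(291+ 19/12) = -51686/22881187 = -0.00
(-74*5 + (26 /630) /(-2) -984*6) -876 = -7150.02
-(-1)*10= 10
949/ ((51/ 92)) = 1711.92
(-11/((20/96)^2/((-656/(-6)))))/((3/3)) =-27709.44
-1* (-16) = 16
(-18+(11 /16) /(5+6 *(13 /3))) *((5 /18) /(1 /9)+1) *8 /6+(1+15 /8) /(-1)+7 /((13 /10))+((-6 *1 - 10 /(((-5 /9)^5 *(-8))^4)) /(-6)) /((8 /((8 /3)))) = -6022581992083352564399 /94453125000000000000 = -63.76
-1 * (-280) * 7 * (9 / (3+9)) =1470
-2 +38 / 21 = -4 / 21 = -0.19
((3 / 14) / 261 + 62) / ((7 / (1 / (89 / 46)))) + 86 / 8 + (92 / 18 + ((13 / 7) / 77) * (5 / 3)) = 1025634581 / 50081724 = 20.48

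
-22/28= -11/14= -0.79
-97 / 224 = -0.43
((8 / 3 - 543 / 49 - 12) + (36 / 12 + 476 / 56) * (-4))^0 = 1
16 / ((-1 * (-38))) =8 / 19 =0.42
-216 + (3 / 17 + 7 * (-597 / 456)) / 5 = -562789 / 2584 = -217.80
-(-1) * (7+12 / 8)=17 / 2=8.50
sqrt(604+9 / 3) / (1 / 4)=4 * sqrt(607)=98.55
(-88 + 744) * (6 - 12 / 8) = 2952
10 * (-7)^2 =490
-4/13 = -0.31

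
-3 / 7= -0.43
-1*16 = -16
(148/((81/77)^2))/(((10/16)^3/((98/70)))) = 3144931328/4100625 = 766.94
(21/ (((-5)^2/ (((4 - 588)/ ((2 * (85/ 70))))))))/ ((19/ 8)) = -686784/ 8075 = -85.05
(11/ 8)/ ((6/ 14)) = 77/ 24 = 3.21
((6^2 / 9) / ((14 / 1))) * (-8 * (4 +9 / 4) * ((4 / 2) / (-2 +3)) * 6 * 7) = -1200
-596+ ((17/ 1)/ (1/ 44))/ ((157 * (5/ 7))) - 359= -744439/ 785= -948.33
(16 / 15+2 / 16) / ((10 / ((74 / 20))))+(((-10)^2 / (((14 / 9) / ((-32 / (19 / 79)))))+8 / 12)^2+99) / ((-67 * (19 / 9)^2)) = -1257701374980166687 / 5134126116000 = -244968.93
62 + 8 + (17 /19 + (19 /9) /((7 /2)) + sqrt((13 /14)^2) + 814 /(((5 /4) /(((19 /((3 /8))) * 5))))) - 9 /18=197555984 /1197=165042.59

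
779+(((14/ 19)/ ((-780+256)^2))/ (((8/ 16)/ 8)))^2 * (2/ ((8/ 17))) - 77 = 74632758980495/ 106314471481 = 702.00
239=239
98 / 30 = 49 / 15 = 3.27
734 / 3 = 244.67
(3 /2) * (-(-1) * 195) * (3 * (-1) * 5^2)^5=-1388232421875 /2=-694116210937.50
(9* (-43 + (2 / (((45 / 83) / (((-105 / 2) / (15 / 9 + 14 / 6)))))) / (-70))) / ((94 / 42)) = -319851 / 1880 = -170.13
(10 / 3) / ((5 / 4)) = 8 / 3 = 2.67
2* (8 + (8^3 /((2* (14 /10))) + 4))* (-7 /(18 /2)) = -2728 /9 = -303.11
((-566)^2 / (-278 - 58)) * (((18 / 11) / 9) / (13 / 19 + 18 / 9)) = -1521691 / 23562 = -64.58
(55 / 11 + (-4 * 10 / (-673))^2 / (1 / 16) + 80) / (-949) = -0.09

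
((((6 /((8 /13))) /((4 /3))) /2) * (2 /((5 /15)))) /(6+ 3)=39 /16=2.44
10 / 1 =10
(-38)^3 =-54872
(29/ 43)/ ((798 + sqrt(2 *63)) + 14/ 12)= 119190/ 141208861 - 3132 *sqrt(14)/ 988462027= 0.00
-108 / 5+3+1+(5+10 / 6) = -164 / 15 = -10.93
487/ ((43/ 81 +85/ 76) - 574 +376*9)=2997972/ 17308513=0.17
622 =622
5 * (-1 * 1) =-5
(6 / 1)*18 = 108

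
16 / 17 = 0.94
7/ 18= 0.39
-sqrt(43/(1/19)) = -28.58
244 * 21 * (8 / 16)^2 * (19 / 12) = 2028.25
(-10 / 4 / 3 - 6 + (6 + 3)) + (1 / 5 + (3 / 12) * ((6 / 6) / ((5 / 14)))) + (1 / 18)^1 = 281 / 90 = 3.12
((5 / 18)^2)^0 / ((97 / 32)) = 32 / 97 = 0.33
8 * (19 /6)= 76 /3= 25.33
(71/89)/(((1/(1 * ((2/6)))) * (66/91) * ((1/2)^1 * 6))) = 0.12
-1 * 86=-86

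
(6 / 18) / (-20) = -1 / 60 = -0.02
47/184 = 0.26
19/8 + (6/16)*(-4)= 7/8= 0.88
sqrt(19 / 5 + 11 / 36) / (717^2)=sqrt(3695) / 15422670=0.00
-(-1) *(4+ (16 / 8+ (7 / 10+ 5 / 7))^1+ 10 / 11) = 6409 / 770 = 8.32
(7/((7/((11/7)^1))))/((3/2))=22/21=1.05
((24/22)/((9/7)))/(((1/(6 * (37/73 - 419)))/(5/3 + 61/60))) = -13771940/2409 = -5716.87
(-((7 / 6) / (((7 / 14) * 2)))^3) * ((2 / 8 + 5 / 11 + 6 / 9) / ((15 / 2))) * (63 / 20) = -434581 / 475200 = -0.91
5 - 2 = 3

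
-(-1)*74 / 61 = 74 / 61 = 1.21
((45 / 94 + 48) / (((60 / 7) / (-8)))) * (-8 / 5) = 85064 / 1175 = 72.39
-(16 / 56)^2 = -0.08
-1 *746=-746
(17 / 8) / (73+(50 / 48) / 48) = 2448 / 84121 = 0.03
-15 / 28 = -0.54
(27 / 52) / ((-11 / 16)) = -108 / 143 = -0.76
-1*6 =-6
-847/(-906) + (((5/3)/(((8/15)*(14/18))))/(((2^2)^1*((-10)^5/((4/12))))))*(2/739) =140208990641/149975616000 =0.93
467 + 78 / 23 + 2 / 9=97417 / 207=470.61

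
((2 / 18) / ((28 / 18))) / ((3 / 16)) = 8 / 21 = 0.38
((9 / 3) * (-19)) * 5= -285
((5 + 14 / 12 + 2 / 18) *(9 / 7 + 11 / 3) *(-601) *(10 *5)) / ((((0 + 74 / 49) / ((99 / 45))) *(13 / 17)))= -1777962340 / 999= -1779742.08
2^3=8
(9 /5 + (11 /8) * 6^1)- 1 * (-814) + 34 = 17161 /20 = 858.05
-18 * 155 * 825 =-2301750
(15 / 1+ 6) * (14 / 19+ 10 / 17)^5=301604724169728 / 3515706497843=85.79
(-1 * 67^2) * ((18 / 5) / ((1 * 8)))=-40401 / 20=-2020.05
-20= -20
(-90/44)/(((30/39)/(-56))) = 1638/11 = 148.91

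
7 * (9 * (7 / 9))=49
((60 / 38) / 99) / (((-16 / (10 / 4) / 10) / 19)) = -125 / 264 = -0.47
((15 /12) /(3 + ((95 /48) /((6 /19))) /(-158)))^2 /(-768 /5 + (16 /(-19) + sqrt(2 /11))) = -8267487250176000 /7161386108139715421- 4866482160000 * sqrt(22) /7161386108139715421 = -0.00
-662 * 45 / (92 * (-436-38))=4965 / 7268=0.68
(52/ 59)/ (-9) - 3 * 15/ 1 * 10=-239002/ 531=-450.10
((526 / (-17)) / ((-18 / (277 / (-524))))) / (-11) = 72851 / 881892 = 0.08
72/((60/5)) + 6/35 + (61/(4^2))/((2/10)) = 14131/560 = 25.23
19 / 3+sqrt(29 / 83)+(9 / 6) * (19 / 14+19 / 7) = sqrt(2407) / 83+1045 / 84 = 13.03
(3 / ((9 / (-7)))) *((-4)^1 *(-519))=-4844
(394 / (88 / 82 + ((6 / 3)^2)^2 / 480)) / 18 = 80770 / 4083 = 19.78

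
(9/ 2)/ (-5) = -9/ 10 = -0.90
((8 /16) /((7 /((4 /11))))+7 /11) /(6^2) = 0.02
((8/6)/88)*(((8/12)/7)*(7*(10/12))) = 5/594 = 0.01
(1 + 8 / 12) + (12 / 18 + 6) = 25 / 3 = 8.33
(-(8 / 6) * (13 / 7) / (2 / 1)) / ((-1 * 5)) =26 / 105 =0.25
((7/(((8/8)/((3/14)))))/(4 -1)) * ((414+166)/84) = 3.45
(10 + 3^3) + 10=47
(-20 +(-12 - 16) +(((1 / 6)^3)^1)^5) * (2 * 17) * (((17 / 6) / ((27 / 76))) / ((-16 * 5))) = 123925716014721677 / 761699675013120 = 162.70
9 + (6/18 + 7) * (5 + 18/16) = 647/12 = 53.92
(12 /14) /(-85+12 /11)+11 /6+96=3792211 /38766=97.82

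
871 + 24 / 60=4357 / 5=871.40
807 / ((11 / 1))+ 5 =862 / 11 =78.36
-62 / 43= -1.44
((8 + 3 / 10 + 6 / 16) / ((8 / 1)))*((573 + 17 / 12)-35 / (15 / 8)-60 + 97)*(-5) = -822737 / 256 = -3213.82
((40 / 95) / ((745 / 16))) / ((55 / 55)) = 128 / 14155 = 0.01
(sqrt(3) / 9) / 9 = sqrt(3) / 81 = 0.02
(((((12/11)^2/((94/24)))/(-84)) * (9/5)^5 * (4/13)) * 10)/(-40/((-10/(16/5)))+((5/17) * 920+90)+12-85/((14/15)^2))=-32379637248/44311866366625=-0.00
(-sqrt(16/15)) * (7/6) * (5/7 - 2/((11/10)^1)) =34 * sqrt(15)/99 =1.33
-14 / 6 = -7 / 3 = -2.33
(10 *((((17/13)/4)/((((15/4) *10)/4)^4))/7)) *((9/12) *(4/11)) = 34816/2111484375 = 0.00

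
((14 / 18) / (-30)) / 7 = -1 / 270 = -0.00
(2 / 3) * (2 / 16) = 1 / 12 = 0.08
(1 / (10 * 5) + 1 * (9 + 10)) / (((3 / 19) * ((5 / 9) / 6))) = 162621 / 125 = 1300.97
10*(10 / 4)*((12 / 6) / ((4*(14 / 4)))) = 25 / 7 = 3.57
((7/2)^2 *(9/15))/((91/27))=567/260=2.18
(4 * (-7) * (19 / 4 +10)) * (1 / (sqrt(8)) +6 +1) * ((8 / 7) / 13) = -3304 / 13-118 * sqrt(2) / 13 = -266.99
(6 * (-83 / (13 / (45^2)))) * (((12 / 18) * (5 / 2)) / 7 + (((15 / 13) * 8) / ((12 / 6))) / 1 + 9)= -1271319300 / 1183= -1074657.06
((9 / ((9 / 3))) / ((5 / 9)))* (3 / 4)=81 / 20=4.05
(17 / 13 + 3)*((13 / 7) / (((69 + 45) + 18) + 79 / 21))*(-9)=-1512 / 2851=-0.53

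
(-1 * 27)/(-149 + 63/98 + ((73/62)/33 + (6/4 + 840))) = -386694/9927703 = -0.04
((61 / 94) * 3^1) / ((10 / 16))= 732 / 235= 3.11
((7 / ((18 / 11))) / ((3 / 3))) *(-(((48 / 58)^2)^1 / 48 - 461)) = 29852053 / 15138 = 1971.99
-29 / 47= -0.62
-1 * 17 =-17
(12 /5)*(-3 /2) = -18 /5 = -3.60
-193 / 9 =-21.44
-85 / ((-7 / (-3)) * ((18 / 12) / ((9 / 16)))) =-765 / 56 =-13.66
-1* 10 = -10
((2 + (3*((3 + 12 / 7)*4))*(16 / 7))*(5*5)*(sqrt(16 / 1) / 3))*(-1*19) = -12224600 / 147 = -83160.54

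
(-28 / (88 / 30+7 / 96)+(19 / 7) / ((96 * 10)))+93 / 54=-73589063 / 9696960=-7.59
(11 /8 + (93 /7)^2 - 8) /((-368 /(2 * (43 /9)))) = -2863585 /649152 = -4.41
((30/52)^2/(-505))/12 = -0.00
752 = 752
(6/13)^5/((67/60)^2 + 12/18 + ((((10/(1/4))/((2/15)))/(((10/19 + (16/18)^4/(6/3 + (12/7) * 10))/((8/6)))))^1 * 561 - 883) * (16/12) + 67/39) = 0.00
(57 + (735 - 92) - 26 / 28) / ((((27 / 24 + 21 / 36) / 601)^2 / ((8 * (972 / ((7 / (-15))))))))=-118751343313443840 / 82369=-1441699465981.67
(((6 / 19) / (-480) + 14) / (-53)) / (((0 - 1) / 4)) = 21279 / 20140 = 1.06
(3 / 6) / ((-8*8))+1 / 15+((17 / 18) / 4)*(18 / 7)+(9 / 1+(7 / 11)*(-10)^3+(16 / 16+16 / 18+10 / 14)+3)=-621.09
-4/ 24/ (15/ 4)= -2/ 45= -0.04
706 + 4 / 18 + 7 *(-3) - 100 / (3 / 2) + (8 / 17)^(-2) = 358889 / 576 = 623.07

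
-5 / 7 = -0.71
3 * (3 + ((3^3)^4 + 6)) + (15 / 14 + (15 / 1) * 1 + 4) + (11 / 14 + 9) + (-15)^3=1591004.86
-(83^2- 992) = -5897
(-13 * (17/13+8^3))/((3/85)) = -567205/3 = -189068.33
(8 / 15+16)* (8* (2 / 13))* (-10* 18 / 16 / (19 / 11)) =-32736 / 247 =-132.53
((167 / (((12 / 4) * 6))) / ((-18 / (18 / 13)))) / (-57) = 167 / 13338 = 0.01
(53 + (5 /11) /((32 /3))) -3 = 17615 /352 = 50.04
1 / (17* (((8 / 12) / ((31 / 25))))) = 93 / 850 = 0.11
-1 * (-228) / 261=76 / 87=0.87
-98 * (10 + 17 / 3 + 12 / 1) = -8134 / 3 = -2711.33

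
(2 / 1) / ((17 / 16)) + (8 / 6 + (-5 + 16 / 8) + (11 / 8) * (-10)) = -2761 / 204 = -13.53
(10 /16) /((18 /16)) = 5 /9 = 0.56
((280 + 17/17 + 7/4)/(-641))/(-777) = 377/664076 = 0.00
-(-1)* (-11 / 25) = -11 / 25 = -0.44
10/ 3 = 3.33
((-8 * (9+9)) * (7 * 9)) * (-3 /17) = 27216 /17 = 1600.94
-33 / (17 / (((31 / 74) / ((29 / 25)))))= -25575 / 36482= -0.70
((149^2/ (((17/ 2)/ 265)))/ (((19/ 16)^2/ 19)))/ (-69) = -3012231680/ 22287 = -135156.44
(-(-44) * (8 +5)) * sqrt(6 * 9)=1716 * sqrt(6)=4203.32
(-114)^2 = 12996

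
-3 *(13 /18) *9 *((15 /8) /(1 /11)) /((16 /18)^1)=-57915 /128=-452.46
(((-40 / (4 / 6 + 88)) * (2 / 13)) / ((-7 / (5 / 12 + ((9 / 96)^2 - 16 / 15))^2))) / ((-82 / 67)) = -44212161 / 13273661440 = -0.00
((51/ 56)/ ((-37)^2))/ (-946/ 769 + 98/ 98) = -13073/ 4523176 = -0.00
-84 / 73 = -1.15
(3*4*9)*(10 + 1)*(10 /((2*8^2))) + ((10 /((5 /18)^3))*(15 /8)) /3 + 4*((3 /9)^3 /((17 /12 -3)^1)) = 5257483 /13680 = 384.32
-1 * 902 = -902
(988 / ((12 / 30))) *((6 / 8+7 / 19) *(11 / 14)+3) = 268255 / 28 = 9580.54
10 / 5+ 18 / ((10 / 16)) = 154 / 5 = 30.80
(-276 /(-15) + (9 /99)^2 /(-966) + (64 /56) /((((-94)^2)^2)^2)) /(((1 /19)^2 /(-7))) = -1478972743111160495766697 /31808069174246814240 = -46496.78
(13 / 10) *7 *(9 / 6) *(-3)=-819 / 20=-40.95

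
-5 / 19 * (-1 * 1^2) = 5 / 19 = 0.26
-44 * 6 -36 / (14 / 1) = -1866 / 7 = -266.57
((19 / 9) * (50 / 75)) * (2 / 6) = 38 / 81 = 0.47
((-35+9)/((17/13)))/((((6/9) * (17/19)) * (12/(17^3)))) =-54587/4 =-13646.75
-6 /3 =-2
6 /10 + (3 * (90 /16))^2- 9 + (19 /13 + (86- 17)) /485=111577681 /403520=276.51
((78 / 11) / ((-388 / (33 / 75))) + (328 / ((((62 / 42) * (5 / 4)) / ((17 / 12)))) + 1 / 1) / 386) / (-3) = -9386179 / 43526325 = -0.22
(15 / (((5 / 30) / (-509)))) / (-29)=45810 / 29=1579.66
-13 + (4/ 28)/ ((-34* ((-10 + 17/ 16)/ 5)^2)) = -31637803/ 2433431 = -13.00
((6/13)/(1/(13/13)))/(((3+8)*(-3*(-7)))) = 2/1001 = 0.00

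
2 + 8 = 10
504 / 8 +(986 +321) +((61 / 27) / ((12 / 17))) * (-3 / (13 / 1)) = 1922443 / 1404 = 1369.26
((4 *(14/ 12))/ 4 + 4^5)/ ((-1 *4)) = -6151/ 24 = -256.29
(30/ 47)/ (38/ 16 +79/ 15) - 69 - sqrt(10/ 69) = -2970231/ 43099 - sqrt(690)/ 69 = -69.30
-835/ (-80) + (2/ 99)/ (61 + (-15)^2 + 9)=4877267/ 467280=10.44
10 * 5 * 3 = 150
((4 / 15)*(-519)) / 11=-692 / 55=-12.58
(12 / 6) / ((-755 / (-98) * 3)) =196 / 2265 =0.09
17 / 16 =1.06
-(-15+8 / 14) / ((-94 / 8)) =-404 / 329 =-1.23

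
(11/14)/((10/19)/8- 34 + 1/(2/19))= -418/12999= -0.03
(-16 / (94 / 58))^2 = 215296 / 2209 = 97.46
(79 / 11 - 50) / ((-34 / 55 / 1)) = 2355 / 34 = 69.26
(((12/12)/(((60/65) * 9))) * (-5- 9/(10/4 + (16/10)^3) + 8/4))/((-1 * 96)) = 31187/5698944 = 0.01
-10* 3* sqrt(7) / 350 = -3* sqrt(7) / 35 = -0.23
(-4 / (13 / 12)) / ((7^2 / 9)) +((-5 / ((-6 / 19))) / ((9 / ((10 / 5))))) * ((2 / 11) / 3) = -263882 / 567567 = -0.46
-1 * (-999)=999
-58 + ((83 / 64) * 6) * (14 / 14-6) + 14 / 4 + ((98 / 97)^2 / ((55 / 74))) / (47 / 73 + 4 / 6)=-62706986531 / 678953440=-92.36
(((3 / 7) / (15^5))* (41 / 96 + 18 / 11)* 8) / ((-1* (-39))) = 2179 / 9121612500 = 0.00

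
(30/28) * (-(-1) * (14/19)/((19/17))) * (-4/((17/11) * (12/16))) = -880/361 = -2.44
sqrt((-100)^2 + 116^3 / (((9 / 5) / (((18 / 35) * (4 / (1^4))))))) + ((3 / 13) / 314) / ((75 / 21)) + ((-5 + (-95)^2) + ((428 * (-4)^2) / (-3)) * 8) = -7901.97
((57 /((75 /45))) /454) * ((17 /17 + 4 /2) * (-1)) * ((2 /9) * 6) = -0.30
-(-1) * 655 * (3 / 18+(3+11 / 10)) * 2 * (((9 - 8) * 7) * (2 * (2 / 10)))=234752 / 15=15650.13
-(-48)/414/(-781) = -8/53889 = -0.00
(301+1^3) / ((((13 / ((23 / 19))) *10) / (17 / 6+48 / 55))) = 4247479 / 407550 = 10.42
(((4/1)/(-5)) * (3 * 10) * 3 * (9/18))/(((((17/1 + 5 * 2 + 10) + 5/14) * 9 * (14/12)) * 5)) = -48/2615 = -0.02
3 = 3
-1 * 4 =-4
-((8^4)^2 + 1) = -16777217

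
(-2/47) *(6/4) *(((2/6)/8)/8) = -0.00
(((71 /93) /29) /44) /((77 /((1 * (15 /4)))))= 355 /12183248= 0.00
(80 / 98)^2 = 1600 / 2401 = 0.67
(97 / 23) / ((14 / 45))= 4365 / 322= 13.56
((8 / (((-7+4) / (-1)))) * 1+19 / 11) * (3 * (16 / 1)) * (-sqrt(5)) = -2320 * sqrt(5) / 11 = -471.61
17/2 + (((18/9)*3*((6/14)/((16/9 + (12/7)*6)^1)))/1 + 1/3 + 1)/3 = 30833/3420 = 9.02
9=9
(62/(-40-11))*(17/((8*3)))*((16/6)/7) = -62/189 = -0.33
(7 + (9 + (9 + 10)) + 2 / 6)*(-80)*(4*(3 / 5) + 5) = -62752 / 3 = -20917.33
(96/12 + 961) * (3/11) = 2907/11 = 264.27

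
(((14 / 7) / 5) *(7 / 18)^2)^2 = 2401 / 656100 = 0.00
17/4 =4.25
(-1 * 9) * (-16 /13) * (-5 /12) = -60 /13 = -4.62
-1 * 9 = -9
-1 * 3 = -3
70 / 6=35 / 3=11.67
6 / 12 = 1 / 2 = 0.50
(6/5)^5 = 7776/3125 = 2.49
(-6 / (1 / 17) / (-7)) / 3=34 / 7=4.86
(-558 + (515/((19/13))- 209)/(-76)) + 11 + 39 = -184069/361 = -509.89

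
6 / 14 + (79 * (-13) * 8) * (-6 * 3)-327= 1032930 / 7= 147561.43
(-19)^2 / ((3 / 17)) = 6137 / 3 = 2045.67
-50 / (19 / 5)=-250 / 19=-13.16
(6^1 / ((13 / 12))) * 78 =432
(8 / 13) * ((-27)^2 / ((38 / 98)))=285768 / 247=1156.96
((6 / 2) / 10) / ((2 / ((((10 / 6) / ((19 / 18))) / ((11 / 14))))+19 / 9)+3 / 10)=189 / 2146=0.09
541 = 541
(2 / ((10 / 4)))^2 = 16 / 25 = 0.64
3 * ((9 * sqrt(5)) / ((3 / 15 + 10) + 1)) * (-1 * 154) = -1485 * sqrt(5) / 4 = -830.14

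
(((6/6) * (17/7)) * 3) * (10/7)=510/49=10.41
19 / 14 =1.36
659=659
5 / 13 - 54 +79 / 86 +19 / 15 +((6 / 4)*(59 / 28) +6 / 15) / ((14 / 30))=-143967133 / 3286920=-43.80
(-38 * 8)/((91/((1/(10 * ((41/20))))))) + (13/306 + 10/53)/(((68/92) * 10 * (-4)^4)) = -428809161943/2633367260160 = -0.16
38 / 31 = 1.23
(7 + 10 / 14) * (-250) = -13500 / 7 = -1928.57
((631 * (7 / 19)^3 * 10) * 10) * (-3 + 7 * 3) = 389579400 / 6859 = 56798.28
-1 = -1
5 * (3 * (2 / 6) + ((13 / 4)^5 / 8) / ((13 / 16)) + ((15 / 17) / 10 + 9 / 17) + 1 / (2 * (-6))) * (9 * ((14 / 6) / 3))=52383625 / 26112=2006.11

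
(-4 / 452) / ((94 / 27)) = -27 / 10622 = -0.00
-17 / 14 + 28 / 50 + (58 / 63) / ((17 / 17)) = 839 / 3150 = 0.27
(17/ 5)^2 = 289/ 25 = 11.56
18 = 18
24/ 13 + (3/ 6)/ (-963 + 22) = 45155/ 24466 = 1.85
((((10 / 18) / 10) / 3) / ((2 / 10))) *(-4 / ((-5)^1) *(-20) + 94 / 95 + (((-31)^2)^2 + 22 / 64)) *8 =311939917 / 456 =684078.77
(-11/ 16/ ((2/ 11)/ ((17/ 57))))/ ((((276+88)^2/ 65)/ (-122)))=627385/ 9295104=0.07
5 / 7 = 0.71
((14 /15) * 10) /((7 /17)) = 68 /3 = 22.67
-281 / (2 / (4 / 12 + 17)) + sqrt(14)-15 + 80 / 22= -80741 / 33 + sqrt(14)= -2442.96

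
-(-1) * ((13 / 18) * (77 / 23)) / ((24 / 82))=41041 / 4968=8.26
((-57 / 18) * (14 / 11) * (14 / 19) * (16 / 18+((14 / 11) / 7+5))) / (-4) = 4.51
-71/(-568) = 1/8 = 0.12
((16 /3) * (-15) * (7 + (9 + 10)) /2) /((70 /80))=-8320 /7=-1188.57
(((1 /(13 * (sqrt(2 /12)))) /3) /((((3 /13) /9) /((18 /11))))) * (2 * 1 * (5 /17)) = 180 * sqrt(6) /187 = 2.36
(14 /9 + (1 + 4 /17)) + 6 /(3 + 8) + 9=20762 /1683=12.34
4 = 4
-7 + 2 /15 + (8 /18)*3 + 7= 1.47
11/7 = 1.57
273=273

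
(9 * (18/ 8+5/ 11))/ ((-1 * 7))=-3.48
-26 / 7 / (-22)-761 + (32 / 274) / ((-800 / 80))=-40130656 / 52745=-760.84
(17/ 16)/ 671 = 0.00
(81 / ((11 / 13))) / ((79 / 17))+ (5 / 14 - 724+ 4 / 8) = -4273571 / 6083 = -702.54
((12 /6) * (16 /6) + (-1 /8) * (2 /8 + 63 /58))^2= 206870689 /7750656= 26.69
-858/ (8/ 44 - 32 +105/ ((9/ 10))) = -14157/ 1400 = -10.11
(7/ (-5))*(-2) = 14/ 5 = 2.80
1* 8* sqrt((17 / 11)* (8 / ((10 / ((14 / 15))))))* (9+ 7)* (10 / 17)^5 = 5120000* sqrt(7854) / 46855281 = 9.68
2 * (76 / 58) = 76 / 29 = 2.62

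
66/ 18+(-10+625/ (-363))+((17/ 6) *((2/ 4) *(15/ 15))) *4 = -289/ 121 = -2.39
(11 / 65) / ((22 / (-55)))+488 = 12677 / 26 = 487.58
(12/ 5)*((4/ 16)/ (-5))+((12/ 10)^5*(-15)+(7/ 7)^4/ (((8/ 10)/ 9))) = -65487/ 2500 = -26.19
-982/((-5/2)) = 1964/5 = 392.80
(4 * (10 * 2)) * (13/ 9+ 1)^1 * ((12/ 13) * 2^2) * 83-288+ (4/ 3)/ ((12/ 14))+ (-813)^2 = 84311699/ 117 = 720612.81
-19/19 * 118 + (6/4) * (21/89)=-20941/178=-117.65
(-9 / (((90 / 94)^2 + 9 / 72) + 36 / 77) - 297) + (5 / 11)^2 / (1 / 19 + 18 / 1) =-25821823424548 / 85234088555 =-302.95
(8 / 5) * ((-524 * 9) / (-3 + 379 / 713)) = 840627 / 275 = 3056.83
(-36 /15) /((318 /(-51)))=102 /265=0.38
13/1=13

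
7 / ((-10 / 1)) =-7 / 10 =-0.70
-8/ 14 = -4/ 7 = -0.57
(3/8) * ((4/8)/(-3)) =-1/16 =-0.06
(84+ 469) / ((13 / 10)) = 5530 / 13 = 425.38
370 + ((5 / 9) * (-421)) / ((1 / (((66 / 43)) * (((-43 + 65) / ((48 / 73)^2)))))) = -1329830465 / 74304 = -17897.16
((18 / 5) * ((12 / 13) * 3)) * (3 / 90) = 108 / 325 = 0.33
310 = 310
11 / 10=1.10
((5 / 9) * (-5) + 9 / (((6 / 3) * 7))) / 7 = -269 / 882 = -0.30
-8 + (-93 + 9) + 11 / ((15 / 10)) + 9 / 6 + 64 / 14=-3301 / 42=-78.60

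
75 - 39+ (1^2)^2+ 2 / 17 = 631 / 17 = 37.12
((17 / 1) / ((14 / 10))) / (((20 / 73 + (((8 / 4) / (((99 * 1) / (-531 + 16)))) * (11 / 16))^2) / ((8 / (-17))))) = -3027456 / 27251147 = -0.11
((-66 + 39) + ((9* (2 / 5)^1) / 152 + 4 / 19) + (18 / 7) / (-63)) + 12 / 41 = -20241259 / 763420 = -26.51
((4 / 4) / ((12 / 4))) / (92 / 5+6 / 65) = 65 / 3606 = 0.02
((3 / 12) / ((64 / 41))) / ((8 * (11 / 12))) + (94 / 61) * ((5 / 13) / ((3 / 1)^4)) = 10547699 / 361760256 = 0.03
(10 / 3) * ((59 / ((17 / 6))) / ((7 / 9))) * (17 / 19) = 10620 / 133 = 79.85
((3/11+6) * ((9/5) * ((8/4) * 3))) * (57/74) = 106191/2035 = 52.18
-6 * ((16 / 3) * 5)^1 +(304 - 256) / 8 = -154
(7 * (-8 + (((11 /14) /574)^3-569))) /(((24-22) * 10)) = -299430197927181 /1482694716160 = -201.95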